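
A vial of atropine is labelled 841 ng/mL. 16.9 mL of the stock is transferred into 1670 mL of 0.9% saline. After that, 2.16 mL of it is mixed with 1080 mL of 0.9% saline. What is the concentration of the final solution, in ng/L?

16.8 ng/L

Overall dilution factor = 99.82 × 501 = 5.00 × 10⁴.
841 ng/mL / 5.00 × 10⁴ = 0.0168 ng/mL = 16.8 ng/L.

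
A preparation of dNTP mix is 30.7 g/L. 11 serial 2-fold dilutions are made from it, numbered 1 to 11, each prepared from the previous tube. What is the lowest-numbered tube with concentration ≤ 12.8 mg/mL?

Tube n has concentration 30.7 g/L / 2ⁿ.
Need 2ⁿ ≥ 30.7 g/L / 12.8 mg/mL = 2.40, so n ≥ 1.26.
First such tube: n = 2.

tube 2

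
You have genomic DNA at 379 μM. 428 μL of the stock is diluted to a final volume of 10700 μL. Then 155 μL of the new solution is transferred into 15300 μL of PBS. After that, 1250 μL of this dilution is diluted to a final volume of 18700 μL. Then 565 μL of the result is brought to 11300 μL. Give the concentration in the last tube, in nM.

Overall dilution factor = 25 × 99.71 × 14.96 × 20 = 7.46 × 10⁵.
379 μM / 7.46 × 10⁵ = 5.08 × 10⁻⁴ μM = 0.508 nM.

0.508 nM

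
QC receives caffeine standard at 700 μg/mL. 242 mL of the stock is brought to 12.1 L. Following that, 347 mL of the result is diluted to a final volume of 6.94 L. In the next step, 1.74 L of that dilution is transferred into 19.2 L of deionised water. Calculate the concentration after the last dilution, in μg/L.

58.2 μg/L

Overall dilution factor = 50 × 20 × 12.03 = 1.20 × 10⁴.
700 μg/mL / 1.20 × 10⁴ = 0.0582 μg/mL = 58.2 μg/L.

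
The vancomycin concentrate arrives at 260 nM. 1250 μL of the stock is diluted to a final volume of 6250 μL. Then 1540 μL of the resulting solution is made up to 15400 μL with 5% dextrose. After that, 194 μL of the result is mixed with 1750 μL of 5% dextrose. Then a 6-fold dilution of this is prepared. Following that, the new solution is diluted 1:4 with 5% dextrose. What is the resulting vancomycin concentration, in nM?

Overall dilution factor = 5 × 10 × 10.02 × 6 × 4 = 1.20 × 10⁴.
260 nM / 1.20 × 10⁴ = 0.0216 nM.

0.0216 nM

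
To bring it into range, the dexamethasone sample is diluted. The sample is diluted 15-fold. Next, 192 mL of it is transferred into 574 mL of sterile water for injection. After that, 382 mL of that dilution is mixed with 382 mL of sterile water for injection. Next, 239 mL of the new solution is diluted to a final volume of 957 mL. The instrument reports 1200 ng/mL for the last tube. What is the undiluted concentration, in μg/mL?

Overall dilution factor = 15 × 3.990 × 2 × 4.004 = 479.
Original = 1200 ng/mL × 479 = 5.75 × 10⁵ ng/mL = 575 μg/mL.

575 μg/mL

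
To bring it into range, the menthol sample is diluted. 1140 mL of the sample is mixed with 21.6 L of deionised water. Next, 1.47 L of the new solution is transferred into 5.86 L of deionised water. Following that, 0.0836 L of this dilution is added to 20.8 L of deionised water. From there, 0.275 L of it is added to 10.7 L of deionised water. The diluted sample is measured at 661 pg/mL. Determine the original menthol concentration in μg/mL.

655 μg/mL

Overall dilution factor = 19.95 × 4.986 × 249.8 × 39.91 = 9.92 × 10⁵.
Original = 661 pg/mL × 9.92 × 10⁵ = 6.55 × 10⁸ pg/mL = 655 μg/mL.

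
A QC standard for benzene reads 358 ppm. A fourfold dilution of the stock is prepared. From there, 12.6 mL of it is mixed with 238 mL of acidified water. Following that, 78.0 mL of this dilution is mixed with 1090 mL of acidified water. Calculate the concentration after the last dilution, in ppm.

0.301 ppm

Overall dilution factor = 4 × 19.89 × 14.97 = 1191.
358 ppm / 1191 = 0.301 ppm.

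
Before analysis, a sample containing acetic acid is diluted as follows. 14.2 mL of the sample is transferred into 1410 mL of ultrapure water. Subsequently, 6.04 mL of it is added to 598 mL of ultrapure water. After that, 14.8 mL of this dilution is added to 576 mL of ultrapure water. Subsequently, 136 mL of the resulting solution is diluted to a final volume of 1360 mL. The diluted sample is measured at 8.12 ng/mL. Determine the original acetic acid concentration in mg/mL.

Overall dilution factor = 100.3 × 100.0 × 39.92 × 10 = 4.00 × 10⁶.
Original = 8.12 ng/mL × 4.00 × 10⁶ = 3.25 × 10⁷ ng/mL = 32.5 mg/mL.

32.5 mg/mL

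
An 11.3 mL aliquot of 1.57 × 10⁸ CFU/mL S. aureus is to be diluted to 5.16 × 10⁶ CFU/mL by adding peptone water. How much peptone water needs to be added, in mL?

333 mL

V₂ = C₁V₁/C₂ = 1.57 × 10⁸ × 11.3 / 5.16 × 10⁶ = 344 mL.
Diluent to add = V₂ − V₁ = 344 − 11.3 = 333 mL.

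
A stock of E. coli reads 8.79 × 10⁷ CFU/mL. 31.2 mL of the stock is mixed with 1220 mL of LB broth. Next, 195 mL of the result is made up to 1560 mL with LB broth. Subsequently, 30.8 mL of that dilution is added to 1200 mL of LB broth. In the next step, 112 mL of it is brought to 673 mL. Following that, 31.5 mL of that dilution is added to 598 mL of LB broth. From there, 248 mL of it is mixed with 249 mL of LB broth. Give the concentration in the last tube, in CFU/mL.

Overall dilution factor = 40.10 × 8 × 39.96 × 6.009 × 19.98 × 2.004 = 3.09 × 10⁶.
8.79 × 10⁷ CFU/mL / 3.09 × 10⁶ = 28.5 CFU/mL.

28.5 CFU/mL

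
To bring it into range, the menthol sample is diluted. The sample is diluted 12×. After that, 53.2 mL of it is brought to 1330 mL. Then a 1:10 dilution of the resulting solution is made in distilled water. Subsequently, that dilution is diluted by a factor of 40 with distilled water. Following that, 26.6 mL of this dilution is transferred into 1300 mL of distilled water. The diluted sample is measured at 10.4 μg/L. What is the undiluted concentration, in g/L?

62.2 g/L

Overall dilution factor = 12 × 25 × 10 × 40 × 49.87 = 5.98 × 10⁶.
Original = 10.4 μg/L × 5.98 × 10⁶ = 6.22 × 10⁷ μg/L = 62.2 g/L.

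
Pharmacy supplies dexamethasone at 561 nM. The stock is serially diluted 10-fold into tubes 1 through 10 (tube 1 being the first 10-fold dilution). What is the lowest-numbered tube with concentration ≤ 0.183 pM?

tube 7

Tube n has concentration 561 nM / 10ⁿ.
Need 10ⁿ ≥ 561 nM / 0.183 pM = 3.07 × 10⁶, so n ≥ 6.49.
First such tube: n = 7.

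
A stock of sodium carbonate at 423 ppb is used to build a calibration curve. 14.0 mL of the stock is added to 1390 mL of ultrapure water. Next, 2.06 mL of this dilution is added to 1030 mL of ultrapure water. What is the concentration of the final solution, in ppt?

8.42 ppt

Overall dilution factor = 100.3 × 501 = 5.02 × 10⁴.
423 ppb / 5.02 × 10⁴ = 8.42 × 10⁻³ ppb = 8.42 ppt.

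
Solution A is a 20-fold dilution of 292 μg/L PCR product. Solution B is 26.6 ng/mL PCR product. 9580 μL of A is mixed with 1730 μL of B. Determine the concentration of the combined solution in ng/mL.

16.4 ng/mL

C_A = 292 μg/L / 20 = 14.6 μg/L.
C_B = 26.6 ng/mL = 26.6 μg/L.
C_mix = (C_A·V_A + C_B·V_B)/(V_A + V_B) = (14.6×9580 + 26.6×1730) / 11310 = 16.4 μg/L = 16.4 ng/mL.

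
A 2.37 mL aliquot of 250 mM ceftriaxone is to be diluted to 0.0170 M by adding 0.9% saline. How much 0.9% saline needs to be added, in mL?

32.5 mL

0.0170 M = 17.0 mM.
V₂ = C₁V₁/C₂ = 250 × 2.37 / 17.0 = 34.9 mL.
Diluent to add = V₂ − V₁ = 34.9 − 2.37 = 32.5 mL.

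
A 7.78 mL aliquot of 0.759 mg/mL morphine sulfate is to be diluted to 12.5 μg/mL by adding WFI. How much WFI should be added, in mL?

12.5 μg/mL = 0.0125 mg/mL.
V₂ = C₁V₁/C₂ = 0.759 × 7.78 / 0.0125 = 472 mL.
Diluent to add = V₂ − V₁ = 472 − 7.78 = 465 mL.

465 mL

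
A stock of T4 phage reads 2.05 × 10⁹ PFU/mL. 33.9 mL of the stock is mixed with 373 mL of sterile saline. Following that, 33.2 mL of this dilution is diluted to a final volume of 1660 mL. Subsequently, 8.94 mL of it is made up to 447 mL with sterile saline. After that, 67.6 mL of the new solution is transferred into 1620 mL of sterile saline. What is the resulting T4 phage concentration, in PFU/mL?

2740 PFU/mL

Overall dilution factor = 12.00 × 50 × 50 × 24.96 = 7.49 × 10⁵.
2.05 × 10⁹ PFU/mL / 7.49 × 10⁵ = 2740 PFU/mL.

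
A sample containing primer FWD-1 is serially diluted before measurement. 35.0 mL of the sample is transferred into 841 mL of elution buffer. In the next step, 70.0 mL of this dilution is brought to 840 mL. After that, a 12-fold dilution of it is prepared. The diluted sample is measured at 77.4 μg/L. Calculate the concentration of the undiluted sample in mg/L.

279 mg/L

Overall dilution factor = 25.03 × 12 × 12 = 3604.
Original = 77.4 μg/L × 3604 = 2.79 × 10⁵ μg/L = 279 mg/L.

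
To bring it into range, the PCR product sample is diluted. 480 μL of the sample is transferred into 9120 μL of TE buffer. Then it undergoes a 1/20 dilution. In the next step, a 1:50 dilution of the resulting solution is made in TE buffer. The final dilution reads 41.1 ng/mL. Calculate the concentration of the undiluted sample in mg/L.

822 mg/L

Overall dilution factor = 20 × 20 × 50 = 2.00 × 10⁴.
Original = 41.1 ng/mL × 2.00 × 10⁴ = 8.22 × 10⁵ ng/mL = 822 mg/L.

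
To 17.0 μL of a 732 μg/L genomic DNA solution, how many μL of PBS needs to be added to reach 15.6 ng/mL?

781 μL

15.6 ng/mL = 15.6 μg/L.
V₂ = C₁V₁/C₂ = 732 × 17.0 / 15.6 = 798 μL.
Diluent to add = V₂ − V₁ = 798 − 17.0 = 781 μL.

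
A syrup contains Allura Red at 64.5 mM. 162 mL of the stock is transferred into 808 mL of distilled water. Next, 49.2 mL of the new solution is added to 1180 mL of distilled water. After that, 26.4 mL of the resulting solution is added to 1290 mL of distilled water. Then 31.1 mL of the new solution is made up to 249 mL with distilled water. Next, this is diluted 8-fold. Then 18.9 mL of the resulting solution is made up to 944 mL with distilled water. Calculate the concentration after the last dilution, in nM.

Overall dilution factor = 5.988 × 24.98 × 49.86 × 8.006 × 8 × 49.95 = 2.39 × 10⁷.
64.5 mM / 2.39 × 10⁷ = 2.70 × 10⁻⁶ mM = 2.70 nM.

2.70 nM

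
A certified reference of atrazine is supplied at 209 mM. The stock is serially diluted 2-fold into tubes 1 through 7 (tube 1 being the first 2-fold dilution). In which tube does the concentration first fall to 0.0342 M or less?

Tube n has concentration 209 mM / 2ⁿ.
Need 2ⁿ ≥ 209 mM / 0.0342 M = 6.11, so n ≥ 2.61.
First such tube: n = 3.

tube 3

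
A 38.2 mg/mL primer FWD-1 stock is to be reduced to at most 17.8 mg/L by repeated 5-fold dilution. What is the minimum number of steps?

5

Need 5ⁿ ≥ 2146, so n ≥ log(2146)/log(5) = 4.77.
Minimum whole steps: n = 5.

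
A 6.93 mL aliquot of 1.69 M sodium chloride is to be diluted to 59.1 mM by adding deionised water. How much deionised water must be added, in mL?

191 mL

59.1 mM = 0.0591 M.
V₂ = C₁V₁/C₂ = 1.69 × 6.93 / 0.0591 = 198 mL.
Diluent to add = V₂ − V₁ = 198 − 6.93 = 191 mL.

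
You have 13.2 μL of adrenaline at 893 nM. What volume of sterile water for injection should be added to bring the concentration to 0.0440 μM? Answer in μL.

255 μL

0.0440 μM = 44.0 nM.
V₂ = C₁V₁/C₂ = 893 × 13.2 / 44.0 = 268 μL.
Diluent to add = V₂ − V₁ = 268 − 13.2 = 255 μL.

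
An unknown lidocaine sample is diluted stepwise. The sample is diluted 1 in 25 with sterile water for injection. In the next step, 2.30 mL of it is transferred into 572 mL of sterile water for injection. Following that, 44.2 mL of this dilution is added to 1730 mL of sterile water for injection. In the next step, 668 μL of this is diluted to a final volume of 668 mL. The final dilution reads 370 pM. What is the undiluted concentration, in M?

Overall dilution factor = 25 × 249.7 × 40.14 × 1000 = 2.51 × 10⁸.
Original = 370 pM × 2.51 × 10⁸ = 9.27 × 10¹⁰ pM = 0.0927 M.

0.0927 M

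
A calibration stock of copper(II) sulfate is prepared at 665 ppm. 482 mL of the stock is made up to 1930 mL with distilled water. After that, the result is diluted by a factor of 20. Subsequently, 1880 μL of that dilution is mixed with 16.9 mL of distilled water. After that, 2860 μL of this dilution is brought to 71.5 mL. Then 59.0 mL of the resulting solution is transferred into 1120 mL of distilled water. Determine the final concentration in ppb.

1.66 ppb

Overall dilution factor = 4.004 × 20 × 9.989 × 25 × 19.98 = 4.00 × 10⁵.
665 ppm / 4.00 × 10⁵ = 1.66 × 10⁻³ ppm = 1.66 ppb.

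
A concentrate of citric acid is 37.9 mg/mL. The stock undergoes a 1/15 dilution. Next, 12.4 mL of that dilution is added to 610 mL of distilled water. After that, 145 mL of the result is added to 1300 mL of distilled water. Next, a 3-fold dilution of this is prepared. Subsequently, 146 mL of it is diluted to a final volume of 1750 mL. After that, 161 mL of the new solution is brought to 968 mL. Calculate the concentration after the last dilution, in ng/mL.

Overall dilution factor = 15 × 50.19 × 9.966 × 3 × 11.99 × 6.012 = 1.62 × 10⁶.
37.9 mg/mL / 1.62 × 10⁶ = 2.34 × 10⁻⁵ mg/mL = 23.4 ng/mL.

23.4 ng/mL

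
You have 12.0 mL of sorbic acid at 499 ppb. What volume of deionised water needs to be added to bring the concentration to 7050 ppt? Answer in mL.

837 mL

7050 ppt = 7.05 ppb.
V₂ = C₁V₁/C₂ = 499 × 12.0 / 7.05 = 849 mL.
Diluent to add = V₂ − V₁ = 849 − 12.0 = 837 mL.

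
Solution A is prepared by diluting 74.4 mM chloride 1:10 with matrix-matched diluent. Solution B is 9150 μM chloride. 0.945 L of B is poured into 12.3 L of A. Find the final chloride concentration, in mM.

C_A = 74.4 mM / 10 = 7.44 mM.
C_B = 9150 μM = 9.15 mM.
C_mix = (C_A·V_A + C_B·V_B)/(V_A + V_B) = (7.44×12.3 + 9.15×0.945) / 13.25 = 7.56 mM.

7.56 mM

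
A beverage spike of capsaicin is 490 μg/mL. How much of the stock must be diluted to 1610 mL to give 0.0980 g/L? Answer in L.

0.0980 g/L = 98.0 μg/mL.
V₁ = C₂V₂/C₁ = 98.0 × 1610 / 490 = 322 mL = 0.322 L.

0.322 L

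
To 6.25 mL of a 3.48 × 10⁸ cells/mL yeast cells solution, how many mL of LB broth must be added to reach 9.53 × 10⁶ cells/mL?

V₂ = C₁V₁/C₂ = 3.48 × 10⁸ × 6.25 / 9.53 × 10⁶ = 228 mL.
Diluent to add = V₂ − V₁ = 228 − 6.25 = 222 mL.

222 mL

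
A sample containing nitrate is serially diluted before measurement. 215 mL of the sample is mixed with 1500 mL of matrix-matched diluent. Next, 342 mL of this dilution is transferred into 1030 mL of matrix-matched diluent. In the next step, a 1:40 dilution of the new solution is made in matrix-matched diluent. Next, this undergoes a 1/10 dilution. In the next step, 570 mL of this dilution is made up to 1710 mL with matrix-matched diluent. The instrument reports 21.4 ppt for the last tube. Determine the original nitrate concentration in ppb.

822 ppb

Overall dilution factor = 7.977 × 4.012 × 40 × 10 × 3 = 3.84 × 10⁴.
Original = 21.4 ppt × 3.84 × 10⁴ = 8.22 × 10⁵ ppt = 822 ppb.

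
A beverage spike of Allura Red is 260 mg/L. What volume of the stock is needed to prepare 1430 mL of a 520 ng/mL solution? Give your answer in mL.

520 ng/mL = 0.520 mg/L.
V₁ = C₂V₂/C₁ = 0.520 × 1430 / 260 = 2.86 mL.

2.86 mL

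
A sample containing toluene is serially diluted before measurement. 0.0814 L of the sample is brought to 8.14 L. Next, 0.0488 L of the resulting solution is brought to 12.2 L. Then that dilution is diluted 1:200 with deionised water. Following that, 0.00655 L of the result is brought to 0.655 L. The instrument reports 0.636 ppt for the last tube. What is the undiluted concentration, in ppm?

318 ppm

Overall dilution factor = 100 × 250 × 200 × 100 = 5.00 × 10⁸.
Original = 0.636 ppt × 5.00 × 10⁸ = 3.18 × 10⁸ ppt = 318 ppm.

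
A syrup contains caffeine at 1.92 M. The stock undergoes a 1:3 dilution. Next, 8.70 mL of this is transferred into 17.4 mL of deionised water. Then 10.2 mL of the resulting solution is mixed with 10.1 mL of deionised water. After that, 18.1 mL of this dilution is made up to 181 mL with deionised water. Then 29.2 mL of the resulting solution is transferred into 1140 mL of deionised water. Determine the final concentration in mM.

Overall dilution factor = 3 × 3 × 1.990 × 10 × 40.04 = 7172.
1.92 M / 7172 = 2.68 × 10⁻⁴ M = 0.268 mM.

0.268 mM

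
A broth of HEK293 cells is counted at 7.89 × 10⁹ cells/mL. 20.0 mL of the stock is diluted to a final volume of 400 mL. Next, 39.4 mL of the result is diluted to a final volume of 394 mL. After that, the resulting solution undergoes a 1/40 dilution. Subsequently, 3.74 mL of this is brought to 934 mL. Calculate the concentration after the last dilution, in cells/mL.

Overall dilution factor = 20 × 10 × 40 × 249.7 = 2.00 × 10⁶.
7.89 × 10⁹ cells/mL / 2.00 × 10⁶ = 3950 cells/mL.

3950 cells/mL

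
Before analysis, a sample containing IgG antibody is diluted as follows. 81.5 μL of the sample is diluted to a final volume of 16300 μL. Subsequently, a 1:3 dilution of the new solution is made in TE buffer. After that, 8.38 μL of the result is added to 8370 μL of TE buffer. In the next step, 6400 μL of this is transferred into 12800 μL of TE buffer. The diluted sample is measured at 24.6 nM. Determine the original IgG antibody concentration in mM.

44.3 mM

Overall dilution factor = 200 × 3 × 999.8 × 3 = 1.80 × 10⁶.
Original = 24.6 nM × 1.80 × 10⁶ = 4.43 × 10⁷ nM = 44.3 mM.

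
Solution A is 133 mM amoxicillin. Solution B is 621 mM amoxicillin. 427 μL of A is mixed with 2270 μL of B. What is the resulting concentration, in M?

C_mix = (C_A·V_A + C_B·V_B)/(V_A + V_B) = (133×427 + 621×2270) / 2697 = 544 mM = 0.544 M.

0.544 M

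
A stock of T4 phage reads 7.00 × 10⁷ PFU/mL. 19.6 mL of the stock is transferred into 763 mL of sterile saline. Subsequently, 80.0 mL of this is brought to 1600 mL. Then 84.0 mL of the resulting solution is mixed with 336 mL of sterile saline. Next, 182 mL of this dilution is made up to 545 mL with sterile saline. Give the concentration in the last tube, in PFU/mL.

Overall dilution factor = 39.93 × 20 × 5 × 2.995 = 1.20 × 10⁴.
7.00 × 10⁷ PFU/mL / 1.20 × 10⁴ = 5850 PFU/mL.

5850 PFU/mL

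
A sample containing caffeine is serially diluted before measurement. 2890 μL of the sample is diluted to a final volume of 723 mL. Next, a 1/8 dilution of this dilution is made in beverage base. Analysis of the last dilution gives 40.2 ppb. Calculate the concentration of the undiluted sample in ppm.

80.5 ppm

Overall dilution factor = 250.2 × 8 = 2001.
Original = 40.2 ppb × 2001 = 8.05 × 10⁴ ppb = 80.5 ppm.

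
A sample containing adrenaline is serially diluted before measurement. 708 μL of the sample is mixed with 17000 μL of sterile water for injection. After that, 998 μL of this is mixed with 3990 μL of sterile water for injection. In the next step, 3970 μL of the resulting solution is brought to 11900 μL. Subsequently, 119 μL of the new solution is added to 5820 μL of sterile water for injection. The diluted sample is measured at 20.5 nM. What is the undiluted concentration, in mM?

Overall dilution factor = 25.01 × 4.998 × 2.997 × 49.91 = 1.87 × 10⁴.
Original = 20.5 nM × 1.87 × 10⁴ = 3.83 × 10⁵ nM = 0.383 mM.

0.383 mM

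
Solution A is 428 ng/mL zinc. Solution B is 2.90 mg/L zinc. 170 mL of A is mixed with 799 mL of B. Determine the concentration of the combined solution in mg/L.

2.47 mg/L

C_B = 2.90 mg/L = 2900 ng/mL.
C_mix = (C_A·V_A + C_B·V_B)/(V_A + V_B) = (428×170 + 2900×799) / 969.0 = 2466 ng/mL = 2.47 mg/L.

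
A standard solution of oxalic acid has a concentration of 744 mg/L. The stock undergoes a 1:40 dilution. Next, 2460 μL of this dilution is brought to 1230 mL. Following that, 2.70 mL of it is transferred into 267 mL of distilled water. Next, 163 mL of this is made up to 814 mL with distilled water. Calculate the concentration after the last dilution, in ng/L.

Overall dilution factor = 40 × 500 × 99.89 × 4.994 = 9.98 × 10⁶.
744 mg/L / 9.98 × 10⁶ = 7.46 × 10⁻⁵ mg/L = 74.6 ng/L.

74.6 ng/L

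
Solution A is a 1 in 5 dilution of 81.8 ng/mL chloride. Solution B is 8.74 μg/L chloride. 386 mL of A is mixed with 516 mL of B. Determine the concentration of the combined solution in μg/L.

C_A = 81.8 ng/mL / 5 = 16.4 ng/mL.
C_B = 8.74 μg/L = 8.74 ng/mL.
C_mix = (C_A·V_A + C_B·V_B)/(V_A + V_B) = (16.4×386 + 8.74×516) / 902.0 = 12.0 ng/mL = 12.0 μg/L.

12.0 μg/L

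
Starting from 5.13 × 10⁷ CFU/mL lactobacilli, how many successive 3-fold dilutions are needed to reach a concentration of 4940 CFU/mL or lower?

Need 3ⁿ ≥ 1.04 × 10⁴, so n ≥ log(1.04 × 10⁴)/log(3) = 8.42.
Minimum whole steps: n = 9.

9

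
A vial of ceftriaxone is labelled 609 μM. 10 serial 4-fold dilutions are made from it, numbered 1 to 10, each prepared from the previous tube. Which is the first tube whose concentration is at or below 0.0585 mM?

Tube n has concentration 609 μM / 4ⁿ.
Need 4ⁿ ≥ 609 μM / 0.0585 mM = 10.4, so n ≥ 1.69.
First such tube: n = 2.

tube 2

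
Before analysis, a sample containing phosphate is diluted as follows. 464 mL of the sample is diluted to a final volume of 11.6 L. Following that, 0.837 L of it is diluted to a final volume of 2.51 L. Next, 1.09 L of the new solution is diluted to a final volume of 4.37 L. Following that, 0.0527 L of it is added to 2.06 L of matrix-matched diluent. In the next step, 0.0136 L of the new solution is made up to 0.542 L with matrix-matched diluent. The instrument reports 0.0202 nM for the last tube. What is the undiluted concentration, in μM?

Overall dilution factor = 25 × 2.999 × 4.009 × 40.09 × 39.85 = 4.80 × 10⁵.
Original = 0.0202 nM × 4.80 × 10⁵ = 9700 nM = 9.70 μM.

9.70 μM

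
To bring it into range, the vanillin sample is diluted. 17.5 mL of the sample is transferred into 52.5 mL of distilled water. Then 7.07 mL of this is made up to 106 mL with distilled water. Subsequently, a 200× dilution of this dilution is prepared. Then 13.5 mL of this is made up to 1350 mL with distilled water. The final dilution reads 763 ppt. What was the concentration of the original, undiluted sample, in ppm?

915 ppm

Overall dilution factor = 4 × 14.99 × 200 × 100 = 1.20 × 10⁶.
Original = 763 ppt × 1.20 × 10⁶ = 9.15 × 10⁸ ppt = 915 ppm.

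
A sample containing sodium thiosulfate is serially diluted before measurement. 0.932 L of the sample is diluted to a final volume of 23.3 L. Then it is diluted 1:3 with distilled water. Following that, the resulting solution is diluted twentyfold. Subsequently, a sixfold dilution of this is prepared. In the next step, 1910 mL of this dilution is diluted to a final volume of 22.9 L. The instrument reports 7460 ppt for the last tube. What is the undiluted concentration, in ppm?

805 ppm

Overall dilution factor = 25 × 3 × 20 × 6 × 11.99 = 1.08 × 10⁵.
Original = 7460 ppt × 1.08 × 10⁵ = 8.05 × 10⁸ ppt = 805 ppm.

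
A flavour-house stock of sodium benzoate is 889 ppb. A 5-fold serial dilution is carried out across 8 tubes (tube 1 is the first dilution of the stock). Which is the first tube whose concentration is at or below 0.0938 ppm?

Tube n has concentration 889 ppb / 5ⁿ.
Need 5ⁿ ≥ 889 ppb / 0.0938 ppm = 9.48, so n ≥ 1.40.
First such tube: n = 2.

tube 2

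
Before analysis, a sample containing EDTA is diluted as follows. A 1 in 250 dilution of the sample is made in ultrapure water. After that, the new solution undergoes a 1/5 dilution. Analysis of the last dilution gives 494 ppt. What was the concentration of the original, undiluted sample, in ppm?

0.617 ppm

Overall dilution factor = 250 × 5 = 1250.
Original = 494 ppt × 1250 = 6.17 × 10⁵ ppt = 0.617 ppm.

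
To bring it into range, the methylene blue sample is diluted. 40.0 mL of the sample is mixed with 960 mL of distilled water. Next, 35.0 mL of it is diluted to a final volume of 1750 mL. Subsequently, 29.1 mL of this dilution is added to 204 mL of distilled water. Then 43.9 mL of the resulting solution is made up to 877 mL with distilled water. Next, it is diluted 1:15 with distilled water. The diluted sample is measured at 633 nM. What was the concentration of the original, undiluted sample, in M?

1.90 M

Overall dilution factor = 25 × 50 × 8.010 × 19.98 × 15 = 3.00 × 10⁶.
Original = 633 nM × 3.00 × 10⁶ = 1.90 × 10⁹ nM = 1.90 M.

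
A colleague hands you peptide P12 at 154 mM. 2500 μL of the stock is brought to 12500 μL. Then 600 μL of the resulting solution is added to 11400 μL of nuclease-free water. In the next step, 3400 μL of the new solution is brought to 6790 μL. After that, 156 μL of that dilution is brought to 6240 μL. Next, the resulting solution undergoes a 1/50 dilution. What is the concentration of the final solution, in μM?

0.386 μM

Overall dilution factor = 5 × 20 × 1.997 × 40 × 50 = 3.99 × 10⁵.
154 mM / 3.99 × 10⁵ = 3.86 × 10⁻⁴ mM = 0.386 μM.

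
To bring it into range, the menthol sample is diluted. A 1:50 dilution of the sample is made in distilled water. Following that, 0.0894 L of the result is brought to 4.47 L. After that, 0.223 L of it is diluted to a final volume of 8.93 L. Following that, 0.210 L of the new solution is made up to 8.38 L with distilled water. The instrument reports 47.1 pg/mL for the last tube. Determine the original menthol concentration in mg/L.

188 mg/L

Overall dilution factor = 50 × 50 × 40.04 × 39.90 = 3.99 × 10⁶.
Original = 47.1 pg/mL × 3.99 × 10⁶ = 1.88 × 10⁸ pg/mL = 188 mg/L.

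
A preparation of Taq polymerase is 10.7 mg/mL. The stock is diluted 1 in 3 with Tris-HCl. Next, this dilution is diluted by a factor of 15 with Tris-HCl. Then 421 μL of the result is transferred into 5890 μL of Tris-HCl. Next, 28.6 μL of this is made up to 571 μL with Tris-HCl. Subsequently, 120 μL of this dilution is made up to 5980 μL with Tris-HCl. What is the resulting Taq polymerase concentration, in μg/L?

15.9 μg/L

Overall dilution factor = 3 × 15 × 14.99 × 19.97 × 49.83 = 6.71 × 10⁵.
10.7 mg/mL / 6.71 × 10⁵ = 1.59 × 10⁻⁵ mg/mL = 15.9 μg/L.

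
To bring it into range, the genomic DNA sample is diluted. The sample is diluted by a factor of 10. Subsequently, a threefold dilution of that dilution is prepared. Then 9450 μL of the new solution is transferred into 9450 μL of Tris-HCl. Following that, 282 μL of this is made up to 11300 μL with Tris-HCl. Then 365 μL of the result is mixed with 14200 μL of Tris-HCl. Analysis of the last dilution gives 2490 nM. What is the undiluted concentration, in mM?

Overall dilution factor = 10 × 3 × 2 × 40.07 × 39.90 = 9.59 × 10⁴.
Original = 2490 nM × 9.59 × 10⁴ = 2.39 × 10⁸ nM = 239 mM.

239 mM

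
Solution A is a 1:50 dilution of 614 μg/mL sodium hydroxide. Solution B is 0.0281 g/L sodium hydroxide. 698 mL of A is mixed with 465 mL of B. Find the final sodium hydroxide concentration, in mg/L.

C_A = 614 μg/mL / 50 = 12.3 μg/mL.
C_B = 0.0281 g/L = 28.1 μg/mL.
C_mix = (C_A·V_A + C_B·V_B)/(V_A + V_B) = (12.3×698 + 28.1×465) / 1163 = 18.6 μg/mL = 18.6 mg/L.

18.6 mg/L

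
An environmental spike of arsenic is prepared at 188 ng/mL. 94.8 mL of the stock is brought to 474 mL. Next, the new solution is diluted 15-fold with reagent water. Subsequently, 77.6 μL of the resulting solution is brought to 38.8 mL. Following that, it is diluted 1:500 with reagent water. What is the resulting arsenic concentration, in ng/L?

0.0100 ng/L

Overall dilution factor = 5 × 15 × 500 × 500 = 1.88 × 10⁷.
188 ng/mL / 1.88 × 10⁷ = 1.00 × 10⁻⁵ ng/mL = 0.0100 ng/L.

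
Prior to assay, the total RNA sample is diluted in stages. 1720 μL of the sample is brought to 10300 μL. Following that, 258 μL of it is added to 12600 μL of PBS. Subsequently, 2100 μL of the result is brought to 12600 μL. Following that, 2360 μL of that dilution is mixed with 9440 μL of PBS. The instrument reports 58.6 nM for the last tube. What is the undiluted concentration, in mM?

Overall dilution factor = 5.988 × 49.84 × 6 × 5 = 8953.
Original = 58.6 nM × 8953 = 5.25 × 10⁵ nM = 0.525 mM.

0.525 mM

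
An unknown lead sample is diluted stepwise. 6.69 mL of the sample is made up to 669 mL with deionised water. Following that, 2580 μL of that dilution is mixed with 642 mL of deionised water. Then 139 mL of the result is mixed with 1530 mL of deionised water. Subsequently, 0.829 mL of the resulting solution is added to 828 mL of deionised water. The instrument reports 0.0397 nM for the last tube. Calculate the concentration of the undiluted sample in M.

0.0119 M

Overall dilution factor = 100 × 249.8 × 12.01 × 999.8 = 3.00 × 10⁸.
Original = 0.0397 nM × 3.00 × 10⁸ = 1.19 × 10⁷ nM = 0.0119 M.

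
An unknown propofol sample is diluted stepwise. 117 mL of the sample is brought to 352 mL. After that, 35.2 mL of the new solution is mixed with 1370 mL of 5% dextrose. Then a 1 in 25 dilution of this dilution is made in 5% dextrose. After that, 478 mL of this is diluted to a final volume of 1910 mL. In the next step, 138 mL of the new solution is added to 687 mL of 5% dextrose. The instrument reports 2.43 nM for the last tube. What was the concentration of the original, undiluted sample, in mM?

Overall dilution factor = 3.009 × 39.92 × 25 × 3.996 × 5.978 = 7.17 × 10⁴.
Original = 2.43 nM × 7.17 × 10⁴ = 1.74 × 10⁵ nM = 0.174 mM.

0.174 mM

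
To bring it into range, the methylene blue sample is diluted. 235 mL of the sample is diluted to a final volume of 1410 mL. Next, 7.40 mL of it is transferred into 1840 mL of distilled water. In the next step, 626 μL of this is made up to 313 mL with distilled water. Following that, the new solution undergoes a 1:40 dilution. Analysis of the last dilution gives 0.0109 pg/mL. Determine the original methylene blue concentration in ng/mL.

327 ng/mL

Overall dilution factor = 6 × 249.6 × 500 × 40 = 3.00 × 10⁷.
Original = 0.0109 pg/mL × 3.00 × 10⁷ = 3.27 × 10⁵ pg/mL = 327 ng/mL.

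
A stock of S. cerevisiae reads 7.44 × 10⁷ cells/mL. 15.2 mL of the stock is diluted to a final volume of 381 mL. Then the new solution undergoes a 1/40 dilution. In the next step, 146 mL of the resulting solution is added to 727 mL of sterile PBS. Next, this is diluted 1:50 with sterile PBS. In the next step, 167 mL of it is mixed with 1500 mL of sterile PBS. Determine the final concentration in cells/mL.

24.9 cells/mL

Overall dilution factor = 25.07 × 40 × 5.979 × 50 × 9.982 = 2.99 × 10⁶.
7.44 × 10⁷ cells/mL / 2.99 × 10⁶ = 24.9 cells/mL.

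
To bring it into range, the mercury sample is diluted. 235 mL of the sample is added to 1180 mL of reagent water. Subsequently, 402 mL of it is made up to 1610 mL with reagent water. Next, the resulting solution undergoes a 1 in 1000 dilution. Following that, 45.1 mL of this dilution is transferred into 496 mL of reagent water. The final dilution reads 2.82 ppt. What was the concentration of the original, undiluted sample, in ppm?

Overall dilution factor = 6.021 × 4.005 × 1000 × 12.00 = 2.89 × 10⁵.
Original = 2.82 ppt × 2.89 × 10⁵ = 8.16 × 10⁵ ppt = 0.816 ppm.

0.816 ppm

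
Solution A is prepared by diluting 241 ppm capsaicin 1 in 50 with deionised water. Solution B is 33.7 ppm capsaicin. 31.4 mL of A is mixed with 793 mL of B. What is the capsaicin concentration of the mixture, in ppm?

32.6 ppm

C_A = 241 ppm / 50 = 4.82 ppm.
C_mix = (C_A·V_A + C_B·V_B)/(V_A + V_B) = (4.82×31.4 + 33.7×793) / 824.4 = 32.6 ppm.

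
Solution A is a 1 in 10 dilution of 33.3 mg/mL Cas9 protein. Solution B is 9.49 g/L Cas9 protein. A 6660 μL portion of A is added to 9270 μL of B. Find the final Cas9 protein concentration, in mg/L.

C_A = 33.3 mg/mL / 10 = 3.33 mg/mL.
C_B = 9.49 g/L = 9.49 mg/mL.
C_mix = (C_A·V_A + C_B·V_B)/(V_A + V_B) = (3.33×6660 + 9.49×9270) / 15930 = 6.91 mg/mL = 6910 mg/L.

6910 mg/L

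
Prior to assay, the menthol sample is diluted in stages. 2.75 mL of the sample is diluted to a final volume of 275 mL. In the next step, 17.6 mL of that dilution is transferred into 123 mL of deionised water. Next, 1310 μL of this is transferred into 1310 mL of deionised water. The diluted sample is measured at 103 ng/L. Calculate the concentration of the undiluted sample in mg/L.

Overall dilution factor = 100 × 7.989 × 1001 = 8.00 × 10⁵.
Original = 103 ng/L × 8.00 × 10⁵ = 8.24 × 10⁷ ng/L = 82.4 mg/L.

82.4 mg/L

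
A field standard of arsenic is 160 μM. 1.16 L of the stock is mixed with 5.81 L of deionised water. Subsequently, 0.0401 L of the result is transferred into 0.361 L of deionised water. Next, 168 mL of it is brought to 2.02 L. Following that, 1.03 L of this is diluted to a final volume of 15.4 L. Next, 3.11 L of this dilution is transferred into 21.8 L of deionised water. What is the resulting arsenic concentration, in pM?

Overall dilution factor = 6.009 × 10.00 × 12.02 × 14.95 × 8.010 = 8.65 × 10⁴.
160 μM / 8.65 × 10⁴ = 1.85 × 10⁻³ μM = 1850 pM.

1850 pM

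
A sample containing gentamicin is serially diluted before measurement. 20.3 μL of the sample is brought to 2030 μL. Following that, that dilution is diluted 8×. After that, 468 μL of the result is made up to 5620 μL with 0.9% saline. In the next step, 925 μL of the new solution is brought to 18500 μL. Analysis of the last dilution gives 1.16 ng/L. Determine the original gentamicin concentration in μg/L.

223 μg/L

Overall dilution factor = 100 × 8 × 12.01 × 20 = 1.92 × 10⁵.
Original = 1.16 ng/L × 1.92 × 10⁵ = 2.23 × 10⁵ ng/L = 223 μg/L.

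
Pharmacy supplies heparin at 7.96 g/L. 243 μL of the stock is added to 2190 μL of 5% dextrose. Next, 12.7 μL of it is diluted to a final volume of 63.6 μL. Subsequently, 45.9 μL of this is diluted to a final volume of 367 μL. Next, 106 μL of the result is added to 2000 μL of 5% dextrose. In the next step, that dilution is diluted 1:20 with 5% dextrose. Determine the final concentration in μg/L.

50.0 μg/L

Overall dilution factor = 10.01 × 5.008 × 7.996 × 19.87 × 20 = 1.59 × 10⁵.
7.96 g/L / 1.59 × 10⁵ = 5.00 × 10⁻⁵ g/L = 50.0 μg/L.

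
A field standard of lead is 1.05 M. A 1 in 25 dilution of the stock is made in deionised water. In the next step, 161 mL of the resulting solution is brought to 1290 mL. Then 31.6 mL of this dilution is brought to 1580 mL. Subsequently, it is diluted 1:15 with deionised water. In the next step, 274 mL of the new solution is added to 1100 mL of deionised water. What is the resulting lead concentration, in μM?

Overall dilution factor = 25 × 8.012 × 50 × 15 × 5.015 = 7.53 × 10⁵.
1.05 M / 7.53 × 10⁵ = 1.39 × 10⁻⁶ M = 1.39 μM.

1.39 μM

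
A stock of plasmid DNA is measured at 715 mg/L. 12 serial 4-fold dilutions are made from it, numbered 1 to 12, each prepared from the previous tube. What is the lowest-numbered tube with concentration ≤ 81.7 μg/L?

Tube n has concentration 715 mg/L / 4ⁿ.
Need 4ⁿ ≥ 715 mg/L / 81.7 μg/L = 8752, so n ≥ 6.55.
First such tube: n = 7.

tube 7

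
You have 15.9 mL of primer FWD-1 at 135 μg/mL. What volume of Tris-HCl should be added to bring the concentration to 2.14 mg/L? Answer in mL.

987 mL

2.14 mg/L = 2.14 μg/mL.
V₂ = C₁V₁/C₂ = 135 × 15.9 / 2.14 = 1003 mL.
Diluent to add = V₂ − V₁ = 1003 − 15.9 = 987 mL.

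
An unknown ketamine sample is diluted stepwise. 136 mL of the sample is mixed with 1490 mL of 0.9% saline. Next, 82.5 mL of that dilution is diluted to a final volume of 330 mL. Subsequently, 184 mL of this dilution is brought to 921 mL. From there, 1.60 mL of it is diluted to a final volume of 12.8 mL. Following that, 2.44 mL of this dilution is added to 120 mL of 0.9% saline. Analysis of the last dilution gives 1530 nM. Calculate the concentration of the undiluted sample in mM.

Overall dilution factor = 11.96 × 4 × 5.005 × 8 × 50.18 = 9.61 × 10⁴.
Original = 1530 nM × 9.61 × 10⁴ = 1.47 × 10⁸ nM = 147 mM.

147 mM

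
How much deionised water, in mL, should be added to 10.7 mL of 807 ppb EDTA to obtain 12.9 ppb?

V₂ = C₁V₁/C₂ = 807 × 10.7 / 12.9 = 669 mL.
Diluent to add = V₂ − V₁ = 669 − 10.7 = 659 mL.

659 mL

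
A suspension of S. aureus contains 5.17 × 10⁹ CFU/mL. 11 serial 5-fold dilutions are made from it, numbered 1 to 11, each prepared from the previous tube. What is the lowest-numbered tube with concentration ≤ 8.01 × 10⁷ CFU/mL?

Tube n has concentration 5.17 × 10⁹ CFU/mL / 5ⁿ.
Need 5ⁿ ≥ 5.17 × 10⁹ CFU/mL / 8.01 × 10⁷ CFU/mL = 64.5, so n ≥ 2.59.
First such tube: n = 3.

tube 3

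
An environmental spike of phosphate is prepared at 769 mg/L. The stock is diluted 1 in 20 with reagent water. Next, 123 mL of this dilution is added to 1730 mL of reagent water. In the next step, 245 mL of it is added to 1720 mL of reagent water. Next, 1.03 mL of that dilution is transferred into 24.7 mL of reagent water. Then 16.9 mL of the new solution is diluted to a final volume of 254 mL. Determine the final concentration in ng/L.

848 ng/L

Overall dilution factor = 20 × 15.07 × 8.020 × 24.98 × 15.03 = 9.07 × 10⁵.
769 mg/L / 9.07 × 10⁵ = 8.48 × 10⁻⁴ mg/L = 848 ng/L.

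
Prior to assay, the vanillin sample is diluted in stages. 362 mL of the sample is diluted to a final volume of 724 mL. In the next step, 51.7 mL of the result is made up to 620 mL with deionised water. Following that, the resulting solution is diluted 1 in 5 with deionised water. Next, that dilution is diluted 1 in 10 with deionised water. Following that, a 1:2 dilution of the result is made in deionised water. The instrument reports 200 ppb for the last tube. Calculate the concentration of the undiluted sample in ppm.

Overall dilution factor = 2 × 11.99 × 5 × 10 × 2 = 2398.
Original = 200 ppb × 2398 = 4.80 × 10⁵ ppb = 480 ppm.

480 ppm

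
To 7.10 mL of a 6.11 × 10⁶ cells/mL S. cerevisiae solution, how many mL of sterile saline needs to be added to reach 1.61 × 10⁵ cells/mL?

V₂ = C₁V₁/C₂ = 6.11 × 10⁶ × 7.10 / 1.61 × 10⁵ = 269 mL.
Diluent to add = V₂ − V₁ = 269 − 7.10 = 262 mL.

262 mL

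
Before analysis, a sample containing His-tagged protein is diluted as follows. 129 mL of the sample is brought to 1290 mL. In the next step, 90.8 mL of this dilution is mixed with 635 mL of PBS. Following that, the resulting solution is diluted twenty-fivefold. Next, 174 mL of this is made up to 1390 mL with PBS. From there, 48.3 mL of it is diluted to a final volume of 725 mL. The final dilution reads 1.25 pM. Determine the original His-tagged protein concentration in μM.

0.300 μM

Overall dilution factor = 10 × 7.993 × 25 × 7.989 × 15.01 = 2.40 × 10⁵.
Original = 1.25 pM × 2.40 × 10⁵ = 3.00 × 10⁵ pM = 0.300 μM.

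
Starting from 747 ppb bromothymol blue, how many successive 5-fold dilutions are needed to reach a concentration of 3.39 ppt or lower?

Need 5ⁿ ≥ 2.20 × 10⁵, so n ≥ log(2.20 × 10⁵)/log(5) = 7.64.
Minimum whole steps: n = 8.

8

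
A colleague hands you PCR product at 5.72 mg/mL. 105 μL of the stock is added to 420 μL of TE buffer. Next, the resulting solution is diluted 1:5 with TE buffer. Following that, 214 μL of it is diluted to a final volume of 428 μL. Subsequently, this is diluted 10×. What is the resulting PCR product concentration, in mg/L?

Overall dilution factor = 5 × 5 × 2 × 10 = 500.
5.72 mg/mL / 500 = 0.0114 mg/mL = 11.4 mg/L.

11.4 mg/L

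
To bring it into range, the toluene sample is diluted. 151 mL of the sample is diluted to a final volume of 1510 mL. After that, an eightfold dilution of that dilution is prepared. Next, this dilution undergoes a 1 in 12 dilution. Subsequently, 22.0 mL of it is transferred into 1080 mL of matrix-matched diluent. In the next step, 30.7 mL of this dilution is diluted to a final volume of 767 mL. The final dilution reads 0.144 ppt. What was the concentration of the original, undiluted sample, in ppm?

Overall dilution factor = 10 × 8 × 12 × 50.09 × 24.98 = 1.20 × 10⁶.
Original = 0.144 ppt × 1.20 × 10⁶ = 1.73 × 10⁵ ppt = 0.173 ppm.

0.173 ppm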